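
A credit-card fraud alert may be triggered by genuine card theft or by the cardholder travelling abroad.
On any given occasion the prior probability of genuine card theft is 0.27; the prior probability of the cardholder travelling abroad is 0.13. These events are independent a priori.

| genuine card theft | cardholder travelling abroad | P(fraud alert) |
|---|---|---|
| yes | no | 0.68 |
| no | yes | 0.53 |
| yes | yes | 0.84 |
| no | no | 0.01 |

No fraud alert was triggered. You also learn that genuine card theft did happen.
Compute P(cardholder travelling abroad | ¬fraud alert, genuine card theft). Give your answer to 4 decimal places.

P(¬fraud alert | genuine card theft) = 0.32·0.87 + 0.16·0.13 = 0.278400 + 0.020800 = 0.299200
Restricting to configurations with cardholder travelling abroad present: 0.16·0.13 = 0.020800.
Hence the posterior is 0.020800/0.299200 ≈ 0.0695.

P(cardholder travelling abroad | ¬fraud alert, genuine card theft) ≈ 0.0695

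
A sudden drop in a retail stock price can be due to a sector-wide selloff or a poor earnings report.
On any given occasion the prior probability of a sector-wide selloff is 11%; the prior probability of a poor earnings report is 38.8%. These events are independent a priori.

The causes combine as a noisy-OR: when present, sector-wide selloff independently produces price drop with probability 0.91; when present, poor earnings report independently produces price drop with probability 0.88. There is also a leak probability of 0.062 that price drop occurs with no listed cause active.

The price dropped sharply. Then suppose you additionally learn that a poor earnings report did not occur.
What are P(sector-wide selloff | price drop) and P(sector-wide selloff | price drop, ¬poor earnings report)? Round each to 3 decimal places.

Under noisy-OR, P(price drop | causes) = 1 − (1−0.062)·∏(1−qᵢ) over the active causes.
Weight on sector-wide selloff=true, given the evidence: 0.061637 + 0.042248 = 0.103885
The normalizing constant is 0.062*0.89*0.612 + 0.88744*0.89*0.388 + 0.91558*0.11*0.612 + 0.98987*0.11*0.388 = 0.444106
P(sector-wide selloff | price drop) = 0.103885/0.444106 ≈ 0.234

Now also conditioning on poor earnings report≠true:
P(price drop | ¬poor earnings report) = 0.062×0.89 + 0.91558×0.11 = 0.055180 + 0.100714 = 0.155894
Restricting to configurations with sector-wide selloff present: 0.91558×0.11 = 0.100714.
Hence the posterior is 0.100714/0.155894 ≈ 0.646.

P(sector-wide selloff | price drop) ≈ 0.234; P(sector-wide selloff | price drop, ¬poor earnings report) ≈ 0.646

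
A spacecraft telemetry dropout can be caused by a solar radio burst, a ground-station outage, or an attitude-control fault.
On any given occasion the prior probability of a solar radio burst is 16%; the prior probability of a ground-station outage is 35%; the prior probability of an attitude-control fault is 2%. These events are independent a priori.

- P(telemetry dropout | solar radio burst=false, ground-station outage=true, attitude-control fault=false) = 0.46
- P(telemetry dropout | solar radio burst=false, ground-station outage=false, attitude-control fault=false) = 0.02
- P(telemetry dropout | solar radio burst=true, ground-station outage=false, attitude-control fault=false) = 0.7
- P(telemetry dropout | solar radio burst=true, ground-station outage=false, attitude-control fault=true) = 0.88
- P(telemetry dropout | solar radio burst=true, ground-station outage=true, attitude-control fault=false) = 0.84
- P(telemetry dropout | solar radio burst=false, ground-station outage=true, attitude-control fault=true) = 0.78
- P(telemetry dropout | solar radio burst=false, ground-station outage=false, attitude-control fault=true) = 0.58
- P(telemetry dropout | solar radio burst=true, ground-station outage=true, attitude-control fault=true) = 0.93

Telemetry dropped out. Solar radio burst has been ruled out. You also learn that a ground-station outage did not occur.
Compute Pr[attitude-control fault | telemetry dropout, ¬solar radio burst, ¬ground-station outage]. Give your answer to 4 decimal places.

Pr[attitude-control fault | telemetry dropout, ¬solar radio burst, ¬ground-station outage] ≈ 0.3718

Weight on attitude-control fault=true, given the evidence: 0.58×0.02 = 0.011600
Normalizer over all consistent configurations: 0.02×0.98 + 0.58×0.02 = 0.031200
Posterior = 0.011600 / 0.031200 ≈ 0.3718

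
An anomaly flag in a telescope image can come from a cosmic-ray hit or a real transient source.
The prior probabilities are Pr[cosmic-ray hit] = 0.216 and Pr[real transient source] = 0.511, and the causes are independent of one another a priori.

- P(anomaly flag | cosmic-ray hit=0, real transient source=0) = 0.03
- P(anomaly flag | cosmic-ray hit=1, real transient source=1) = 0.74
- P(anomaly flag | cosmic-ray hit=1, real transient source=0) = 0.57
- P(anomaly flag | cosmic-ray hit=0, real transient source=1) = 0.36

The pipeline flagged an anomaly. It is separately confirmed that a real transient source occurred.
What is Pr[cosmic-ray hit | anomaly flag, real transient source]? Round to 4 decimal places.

Pr[cosmic-ray hit | anomaly flag, real transient source] ≈ 0.3616

By total probability over both values of cosmic-ray hit:
  P(anomaly flag | real transient source) = 0.36·0.784 + 0.74·0.216
        = 0.282240 + 0.159840 = 0.442080
The terms with cosmic-ray hit present sum to 0.159840, so
  P(cosmic-ray hit | anomaly flag, real transient source) = 0.159840 / 0.442080 ≈ 0.3616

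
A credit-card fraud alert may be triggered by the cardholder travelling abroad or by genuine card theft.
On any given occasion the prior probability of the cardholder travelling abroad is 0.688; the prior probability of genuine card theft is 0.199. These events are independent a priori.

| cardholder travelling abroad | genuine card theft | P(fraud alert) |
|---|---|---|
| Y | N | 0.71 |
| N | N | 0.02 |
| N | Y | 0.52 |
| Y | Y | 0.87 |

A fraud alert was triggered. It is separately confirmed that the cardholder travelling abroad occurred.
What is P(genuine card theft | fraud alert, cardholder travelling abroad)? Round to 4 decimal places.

For the numerator, keep only genuine card theft=true terms: 0.87·0.199 = 0.173130
Denominator P(fraud alert | cardholder travelling abroad): 0.71·0.801 + 0.87·0.199 = 0.741840
P(genuine card theft | fraud alert, cardholder travelling abroad) = 0.173130/0.741840 ≈ 0.2334

P(genuine card theft | fraud alert, cardholder travelling abroad) ≈ 0.2334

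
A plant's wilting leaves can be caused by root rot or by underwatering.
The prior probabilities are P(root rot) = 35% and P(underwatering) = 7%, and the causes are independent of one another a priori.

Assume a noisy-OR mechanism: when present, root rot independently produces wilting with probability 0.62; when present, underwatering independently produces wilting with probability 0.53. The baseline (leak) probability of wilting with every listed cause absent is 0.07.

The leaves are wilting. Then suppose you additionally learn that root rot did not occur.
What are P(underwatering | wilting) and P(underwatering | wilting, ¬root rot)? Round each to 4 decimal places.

Under noisy-OR, P(wilting | causes) = 1 − (1−0.07)·∏(1−qᵢ) over the active causes.
P(wilting) = 0.07*0.65*0.93 + 0.5629*0.65*0.07 + 0.6466*0.35*0.93 + 0.833902*0.35*0.07 = 0.042315 + 0.025612 + 0.210468 + 0.020431 = 0.298826
Of this, 0.046043 comes from 0.025612 + 0.020431 (the underwatering=true cases).
So P(underwatering | wilting) = 0.046043/0.298826 ≈ 0.1541.

Now condition on the additional information:
By total probability over both values of underwatering:
  P(wilting | ¬root rot) = 0.07*0.93 + 0.5629*0.07
        = 0.065100 + 0.039403 = 0.104503
Keeping only the underwatering-present terms gives 0.039403, so
  P(underwatering | wilting, ¬root rot) = 0.039403 / 0.104503 ≈ 0.3771

P(underwatering | wilting) ≈ 0.1541; P(underwatering | wilting, ¬root rot) ≈ 0.3771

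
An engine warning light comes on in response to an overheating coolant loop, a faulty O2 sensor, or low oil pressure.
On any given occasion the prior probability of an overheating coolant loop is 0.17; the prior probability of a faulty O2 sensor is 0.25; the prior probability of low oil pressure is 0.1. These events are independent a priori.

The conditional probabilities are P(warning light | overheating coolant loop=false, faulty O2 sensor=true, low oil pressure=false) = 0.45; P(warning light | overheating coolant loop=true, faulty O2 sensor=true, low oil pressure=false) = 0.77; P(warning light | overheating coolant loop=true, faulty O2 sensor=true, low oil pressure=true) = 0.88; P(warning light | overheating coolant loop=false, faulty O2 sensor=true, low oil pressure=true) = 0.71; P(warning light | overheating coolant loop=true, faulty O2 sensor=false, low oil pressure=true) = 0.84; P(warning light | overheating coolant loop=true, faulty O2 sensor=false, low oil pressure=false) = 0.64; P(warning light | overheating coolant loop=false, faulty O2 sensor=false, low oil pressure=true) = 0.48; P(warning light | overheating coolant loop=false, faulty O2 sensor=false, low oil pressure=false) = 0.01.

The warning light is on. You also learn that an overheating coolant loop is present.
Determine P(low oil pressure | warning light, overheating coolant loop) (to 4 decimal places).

P(low oil pressure | warning light, overheating coolant loop) ≈ 0.1231

P(warning light | overheating coolant loop) = 0.64×0.75×0.9 + 0.84×0.75×0.1 + 0.77×0.25×0.9 + 0.88×0.25×0.1 = 0.432000 + 0.063000 + 0.173250 + 0.022000 = 0.690250
Restricting to configurations with low oil pressure present: 0.063000 + 0.022000 = 0.085000.
So P(low oil pressure | warning light, overheating coolant loop) = 0.085000/0.690250 ≈ 0.1231.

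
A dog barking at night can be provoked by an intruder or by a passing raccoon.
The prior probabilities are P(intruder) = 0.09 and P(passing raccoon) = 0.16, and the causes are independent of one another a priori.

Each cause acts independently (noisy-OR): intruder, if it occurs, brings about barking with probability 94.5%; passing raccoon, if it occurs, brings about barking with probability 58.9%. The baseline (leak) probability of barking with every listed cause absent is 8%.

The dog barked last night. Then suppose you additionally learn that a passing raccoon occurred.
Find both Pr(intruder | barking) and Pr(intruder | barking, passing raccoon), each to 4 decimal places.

Pr(intruder | barking) ≈ 0.3615; Pr(intruder | barking, passing raccoon) ≈ 0.1347

Under noisy-OR, P(barking | causes) = 1 − (1−0.08)·∏(1−qᵢ) over the active causes.
Sum P(barking|·) weighted by the priors over the 4 (intruder, passing raccoon) configurations:
  P(barking) = 0.08*0.91*0.84 + 0.62188*0.91*0.16 + 0.9494*0.09*0.84 + 0.979203*0.09*0.16
        = 0.061152 + 0.090546 + 0.071775 + 0.014101 = 0.237574
The terms with intruder present sum to 0.085876, so
  P(intruder | barking) = 0.085876 / 0.237574 ≈ 0.3615

Now condition on the additional information:
Numerator (weight on configurations with intruder): 0.979203×0.09 = 0.088128
Denominator P(barking | passing raccoon): 0.62188×0.91 + 0.979203×0.09 = 0.654039
P(intruder | barking, passing raccoon) = 0.088128/0.654039 ≈ 0.1347
This is intercausal reasoning (explaining away): once passing raccoon accounts for the barking, intruder becomes less likely.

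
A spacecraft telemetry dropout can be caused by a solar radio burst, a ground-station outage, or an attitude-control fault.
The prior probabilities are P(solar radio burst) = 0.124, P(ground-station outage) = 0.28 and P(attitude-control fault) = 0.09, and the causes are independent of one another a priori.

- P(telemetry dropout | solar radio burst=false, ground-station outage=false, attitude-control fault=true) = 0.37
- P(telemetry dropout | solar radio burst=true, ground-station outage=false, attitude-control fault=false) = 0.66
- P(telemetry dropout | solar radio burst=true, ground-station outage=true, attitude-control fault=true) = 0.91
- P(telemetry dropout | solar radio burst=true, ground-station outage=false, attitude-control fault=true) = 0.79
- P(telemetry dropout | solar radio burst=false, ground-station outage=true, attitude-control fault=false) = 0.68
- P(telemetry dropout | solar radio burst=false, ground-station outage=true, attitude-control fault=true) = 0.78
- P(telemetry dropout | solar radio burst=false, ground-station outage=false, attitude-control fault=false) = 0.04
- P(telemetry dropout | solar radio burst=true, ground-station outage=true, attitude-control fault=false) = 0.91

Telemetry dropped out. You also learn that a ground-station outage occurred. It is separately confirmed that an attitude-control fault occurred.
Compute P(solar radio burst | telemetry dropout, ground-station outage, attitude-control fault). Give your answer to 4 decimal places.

For the numerator, keep only solar radio burst=true terms: 0.91·0.124 = 0.112840
The normalizing constant is 0.78·0.876 + 0.91·0.124 = 0.796120
Posterior = 0.112840 / 0.796120 ≈ 0.1417

P(solar radio burst | telemetry dropout, ground-station outage, attitude-control fault) ≈ 0.1417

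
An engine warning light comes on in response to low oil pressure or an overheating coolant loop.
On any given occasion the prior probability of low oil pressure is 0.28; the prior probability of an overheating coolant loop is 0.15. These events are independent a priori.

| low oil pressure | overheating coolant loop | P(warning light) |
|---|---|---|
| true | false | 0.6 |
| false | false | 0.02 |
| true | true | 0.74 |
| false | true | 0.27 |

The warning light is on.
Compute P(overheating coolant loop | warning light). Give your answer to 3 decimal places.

P(overheating coolant loop | warning light) ≈ 0.280

P(warning light) = 0.02×0.72×0.85 + 0.27×0.72×0.15 + 0.6×0.28×0.85 + 0.74×0.28×0.15 = 0.012240 + 0.029160 + 0.142800 + 0.031080 = 0.215280
The overheating coolant loop-present share is 0.029160 + 0.031080 = 0.060240.
Hence the posterior is 0.060240/0.215280 ≈ 0.280.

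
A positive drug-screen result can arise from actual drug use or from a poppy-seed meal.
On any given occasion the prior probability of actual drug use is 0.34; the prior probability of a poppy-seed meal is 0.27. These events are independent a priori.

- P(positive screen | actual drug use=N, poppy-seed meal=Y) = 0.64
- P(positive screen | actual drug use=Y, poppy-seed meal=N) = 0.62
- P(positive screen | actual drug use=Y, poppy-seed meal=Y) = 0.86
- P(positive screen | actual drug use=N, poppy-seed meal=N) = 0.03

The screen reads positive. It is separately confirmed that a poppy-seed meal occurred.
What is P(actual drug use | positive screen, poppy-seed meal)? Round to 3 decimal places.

P(actual drug use | positive screen, poppy-seed meal) ≈ 0.409

Numerator (weight on configurations with actual drug use): 0.86*0.34 = 0.292400
Denominator P(positive screen | poppy-seed meal): 0.64*0.66 + 0.86*0.34 = 0.714800
P(actual drug use | positive screen, poppy-seed meal) = 0.292400/0.714800 ≈ 0.409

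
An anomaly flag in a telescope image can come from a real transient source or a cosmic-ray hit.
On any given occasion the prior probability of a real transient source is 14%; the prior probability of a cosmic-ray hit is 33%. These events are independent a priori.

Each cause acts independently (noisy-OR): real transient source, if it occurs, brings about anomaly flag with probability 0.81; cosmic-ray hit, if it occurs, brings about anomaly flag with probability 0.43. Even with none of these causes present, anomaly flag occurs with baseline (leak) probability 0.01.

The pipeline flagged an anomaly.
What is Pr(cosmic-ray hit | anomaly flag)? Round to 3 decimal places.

Under noisy-OR, P(anomaly flag | causes) = 1 − (1−0.01)·∏(1−qᵢ) over the active causes.
Enumerate the 4 (real transient source, cosmic-ray hit) configurations and weight by the priors:
  P(anomaly flag) = 0.01×0.86×0.67 + 0.4357×0.86×0.33 + 0.8119×0.14×0.67 + 0.892783×0.14×0.33
        = 0.005762 + 0.123652 + 0.076156 + 0.041247 = 0.246817
The terms with cosmic-ray hit present sum to 0.164899, so
  P(cosmic-ray hit | anomaly flag) = 0.164899 / 0.246817 ≈ 0.668

Pr(cosmic-ray hit | anomaly flag) ≈ 0.668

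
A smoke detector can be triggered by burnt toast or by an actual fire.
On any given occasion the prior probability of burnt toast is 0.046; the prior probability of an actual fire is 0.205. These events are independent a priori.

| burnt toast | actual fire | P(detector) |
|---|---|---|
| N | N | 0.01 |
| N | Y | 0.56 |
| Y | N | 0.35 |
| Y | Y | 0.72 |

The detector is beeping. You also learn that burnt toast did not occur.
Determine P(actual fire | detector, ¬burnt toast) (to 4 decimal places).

Sum P(detector|·) weighted by the priors over both values of actual fire:
  P(detector | ¬burnt toast) = 0.01*0.795 + 0.56*0.205
        = 0.007950 + 0.114800 = 0.122750
Keeping only the actual fire-present terms gives 0.114800, so
  P(actual fire | detector, ¬burnt toast) = 0.114800 / 0.122750 ≈ 0.9352

P(actual fire | detector, ¬burnt toast) ≈ 0.9352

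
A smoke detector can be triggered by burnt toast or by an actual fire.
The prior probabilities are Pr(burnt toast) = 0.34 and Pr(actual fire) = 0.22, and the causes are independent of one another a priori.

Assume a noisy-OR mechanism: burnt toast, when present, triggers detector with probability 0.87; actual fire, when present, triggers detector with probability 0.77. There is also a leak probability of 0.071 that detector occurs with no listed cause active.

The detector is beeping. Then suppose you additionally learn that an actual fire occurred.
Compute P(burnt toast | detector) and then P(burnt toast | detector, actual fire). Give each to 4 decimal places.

Under noisy-OR, P(detector | causes) = 1 − (1−0.071)·∏(1−qᵢ) over the active causes.
P(detector) = 0.071*0.66*0.78 + 0.78633*0.66*0.22 + 0.87923*0.34*0.78 + 0.972223*0.34*0.22 = 0.036551 + 0.114175 + 0.233172 + 0.072722 = 0.456620
Restricting to configurations with burnt toast present: 0.233172 + 0.072722 = 0.305894.
P(burnt toast | detector) = 0.305894 / 0.456620 ≈ 0.6699

With the extra evidence:
Weight on burnt toast=true, given the evidence: 0.972223×0.34 = 0.330556
Denominator P(detector | actual fire): 0.78633×0.66 + 0.972223×0.34 = 0.849534
P(burnt toast | detector, actual fire) = 0.330556/0.849534 ≈ 0.3891

P(burnt toast | detector) ≈ 0.6699; P(burnt toast | detector, actual fire) ≈ 0.3891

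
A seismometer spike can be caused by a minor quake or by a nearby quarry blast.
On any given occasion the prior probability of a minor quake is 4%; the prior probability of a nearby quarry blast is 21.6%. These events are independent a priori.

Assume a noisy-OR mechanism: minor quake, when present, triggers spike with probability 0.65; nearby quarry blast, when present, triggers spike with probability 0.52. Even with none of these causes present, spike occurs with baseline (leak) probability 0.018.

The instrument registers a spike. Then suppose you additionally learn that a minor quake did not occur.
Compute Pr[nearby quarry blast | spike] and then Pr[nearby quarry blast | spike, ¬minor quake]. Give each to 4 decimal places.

Under noisy-OR, P(spike | causes) = 1 − (1−0.018)·∏(1−qᵢ) over the active causes.
By total probability over the 4 (minor quake, nearby quarry blast) configurations:
  P(spike) = 0.018·0.96·0.784 + 0.52864·0.96·0.216 + 0.6563·0.04·0.784 + 0.835024·0.04·0.216
        = 0.013548 + 0.109619 + 0.020582 + 0.007215 = 0.150964
Keeping only the nearby quarry blast-present terms gives 0.116834, so
  P(nearby quarry blast | spike) = 0.116834 / 0.150964 ≈ 0.7739

With the extra evidence:
Enumerate both values of nearby quarry blast and weight by the priors:
  P(spike | ¬minor quake) = 0.018·0.784 + 0.52864·0.216
        = 0.014112 + 0.114186 = 0.128298
Configurations with nearby quarry blast contribute 0.114186, so
  P(nearby quarry blast | spike, ¬minor quake) = 0.114186 / 0.128298 ≈ 0.8900
With minor quake excluded, nearby quarry blast must carry more of the explanatory weight for the spike.

Pr[nearby quarry blast | spike] ≈ 0.7739; Pr[nearby quarry blast | spike, ¬minor quake] ≈ 0.8900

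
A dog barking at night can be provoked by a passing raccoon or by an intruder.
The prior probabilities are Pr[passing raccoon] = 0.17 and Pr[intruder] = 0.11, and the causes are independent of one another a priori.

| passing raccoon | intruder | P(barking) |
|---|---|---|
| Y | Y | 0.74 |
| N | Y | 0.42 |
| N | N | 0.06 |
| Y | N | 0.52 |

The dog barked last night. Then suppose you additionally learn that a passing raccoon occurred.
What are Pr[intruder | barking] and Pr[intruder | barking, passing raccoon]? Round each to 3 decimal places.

Weight on intruder=true, given the evidence: 0.038346 + 0.013838 = 0.052184
The normalizing constant is 0.06×0.83×0.89 + 0.42×0.83×0.11 + 0.52×0.17×0.89 + 0.74×0.17×0.11 = 0.175182
P(intruder | barking) = 0.052184/0.175182 ≈ 0.298

Now condition on the additional information:
By total probability over both values of intruder:
  P(barking | passing raccoon) = 0.52·0.89 + 0.74·0.11
        = 0.462800 + 0.081400 = 0.544200
The terms with intruder present sum to 0.081400, so
  P(intruder | barking, passing raccoon) = 0.081400 / 0.544200 ≈ 0.150

Pr[intruder | barking] ≈ 0.298; Pr[intruder | barking, passing raccoon] ≈ 0.150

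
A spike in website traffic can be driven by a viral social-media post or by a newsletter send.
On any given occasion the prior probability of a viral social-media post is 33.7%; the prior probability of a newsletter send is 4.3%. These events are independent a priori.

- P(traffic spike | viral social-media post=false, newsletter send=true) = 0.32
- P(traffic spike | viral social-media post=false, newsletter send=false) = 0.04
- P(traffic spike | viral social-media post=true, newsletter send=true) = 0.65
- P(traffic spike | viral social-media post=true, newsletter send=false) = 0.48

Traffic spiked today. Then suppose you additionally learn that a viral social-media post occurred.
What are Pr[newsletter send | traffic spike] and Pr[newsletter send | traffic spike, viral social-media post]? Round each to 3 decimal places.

Numerator (weight on configurations with newsletter send): 0.009123 + 0.009419 = 0.018542
The normalizing constant is 0.04·0.663·0.957 + 0.32·0.663·0.043 + 0.48·0.337·0.957 + 0.65·0.337·0.043 = 0.198726
P(newsletter send | traffic spike) = 0.018542/0.198726 ≈ 0.093

Now also conditioning on viral social-media post=true:
P(traffic spike | viral social-media post) = 0.48*0.957 + 0.65*0.043 = 0.459360 + 0.027950 = 0.487310
Of this, 0.027950 comes from 0.65*0.043 (the newsletter send=true cases).
So P(newsletter send | traffic spike, viral social-media post) = 0.027950/0.487310 ≈ 0.057.
The drop from 0.093 to 0.057 is the explaining-away (discounting) effect.

Pr[newsletter send | traffic spike] ≈ 0.093; Pr[newsletter send | traffic spike, viral social-media post] ≈ 0.057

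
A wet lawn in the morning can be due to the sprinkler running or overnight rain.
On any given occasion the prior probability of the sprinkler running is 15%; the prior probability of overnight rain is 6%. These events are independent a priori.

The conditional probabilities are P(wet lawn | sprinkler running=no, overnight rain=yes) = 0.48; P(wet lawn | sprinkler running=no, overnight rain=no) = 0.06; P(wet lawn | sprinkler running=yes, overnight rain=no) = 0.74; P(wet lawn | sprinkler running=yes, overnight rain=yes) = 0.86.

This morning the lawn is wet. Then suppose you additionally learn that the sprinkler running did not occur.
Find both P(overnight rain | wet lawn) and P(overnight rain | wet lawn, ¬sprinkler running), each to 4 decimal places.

P(wet lawn) = 0.06×0.85×0.94 + 0.48×0.85×0.06 + 0.74×0.15×0.94 + 0.86×0.15×0.06 = 0.047940 + 0.024480 + 0.104340 + 0.007740 = 0.184500
The overnight rain-present share is 0.024480 + 0.007740 = 0.032220.
P(overnight rain | wet lawn) = 0.032220 / 0.184500 ≈ 0.1746

With the extra evidence:
Sum P(wet lawn|·) weighted by the priors over both values of overnight rain:
  P(wet lawn | ¬sprinkler running) = 0.06*0.94 + 0.48*0.06
        = 0.056400 + 0.028800 = 0.085200
Configurations with overnight rain contribute 0.028800, so
  P(overnight rain | wet lawn, ¬sprinkler running) = 0.028800 / 0.085200 ≈ 0.3380
Ruling out sprinkler running raises the posterior on overnight rain — the flip side of explaining away.

P(overnight rain | wet lawn) ≈ 0.1746; P(overnight rain | wet lawn, ¬sprinkler running) ≈ 0.3380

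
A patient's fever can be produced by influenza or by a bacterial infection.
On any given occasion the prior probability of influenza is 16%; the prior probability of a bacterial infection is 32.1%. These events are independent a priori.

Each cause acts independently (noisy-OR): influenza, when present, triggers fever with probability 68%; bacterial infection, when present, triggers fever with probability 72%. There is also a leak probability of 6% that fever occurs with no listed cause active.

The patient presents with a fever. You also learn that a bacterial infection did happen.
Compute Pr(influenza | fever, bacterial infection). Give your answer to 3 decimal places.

Under noisy-OR, P(fever | causes) = 1 − (1−0.06)·∏(1−qᵢ) over the active causes.
Sum P(fever|·) weighted by the priors over both values of influenza:
  P(fever | bacterial infection) = 0.7368×0.84 + 0.915776×0.16
        = 0.618912 + 0.146524 = 0.765436
The terms with influenza present sum to 0.146524, so
  P(influenza | fever, bacterial infection) = 0.146524 / 0.765436 ≈ 0.191

Pr(influenza | fever, bacterial infection) ≈ 0.191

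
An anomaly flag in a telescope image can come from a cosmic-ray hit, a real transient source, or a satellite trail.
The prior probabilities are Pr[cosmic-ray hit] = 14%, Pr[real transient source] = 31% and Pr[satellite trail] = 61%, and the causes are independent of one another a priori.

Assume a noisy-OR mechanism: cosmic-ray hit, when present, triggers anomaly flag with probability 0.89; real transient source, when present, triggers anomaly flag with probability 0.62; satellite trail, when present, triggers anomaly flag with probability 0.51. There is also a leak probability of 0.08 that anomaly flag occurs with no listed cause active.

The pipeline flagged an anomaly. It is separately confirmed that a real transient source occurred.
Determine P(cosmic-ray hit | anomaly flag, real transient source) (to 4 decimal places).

Under noisy-OR, P(anomaly flag | causes) = 1 − (1−0.08)·∏(1−qᵢ) over the active causes.
P(anomaly flag | real transient source) = 0.6504×0.86×0.39 + 0.828696×0.86×0.61 + 0.961544×0.14×0.39 + 0.981157×0.14×0.61 = 0.218144 + 0.434734 + 0.052500 + 0.083791 = 0.789169
The cosmic-ray hit-present share is 0.052500 + 0.083791 = 0.136291.
So P(cosmic-ray hit | anomaly flag, real transient source) = 0.136291/0.789169 ≈ 0.1727.

P(cosmic-ray hit | anomaly flag, real transient source) ≈ 0.1727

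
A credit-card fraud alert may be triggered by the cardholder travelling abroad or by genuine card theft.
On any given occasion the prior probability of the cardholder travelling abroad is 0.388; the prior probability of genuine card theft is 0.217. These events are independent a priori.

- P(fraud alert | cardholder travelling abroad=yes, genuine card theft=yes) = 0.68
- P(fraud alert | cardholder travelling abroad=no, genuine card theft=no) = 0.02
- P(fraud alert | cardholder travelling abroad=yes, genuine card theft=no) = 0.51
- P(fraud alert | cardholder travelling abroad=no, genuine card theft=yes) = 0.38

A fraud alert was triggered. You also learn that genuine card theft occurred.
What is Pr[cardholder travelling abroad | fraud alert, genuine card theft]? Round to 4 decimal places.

Pr[cardholder travelling abroad | fraud alert, genuine card theft] ≈ 0.5315

By total probability over both values of cardholder travelling abroad:
  P(fraud alert | genuine card theft) = 0.38*0.612 + 0.68*0.388
        = 0.232560 + 0.263840 = 0.496400
Keeping only the cardholder travelling abroad-present terms gives 0.263840, so
  P(cardholder travelling abroad | fraud alert, genuine card theft) = 0.263840 / 0.496400 ≈ 0.5315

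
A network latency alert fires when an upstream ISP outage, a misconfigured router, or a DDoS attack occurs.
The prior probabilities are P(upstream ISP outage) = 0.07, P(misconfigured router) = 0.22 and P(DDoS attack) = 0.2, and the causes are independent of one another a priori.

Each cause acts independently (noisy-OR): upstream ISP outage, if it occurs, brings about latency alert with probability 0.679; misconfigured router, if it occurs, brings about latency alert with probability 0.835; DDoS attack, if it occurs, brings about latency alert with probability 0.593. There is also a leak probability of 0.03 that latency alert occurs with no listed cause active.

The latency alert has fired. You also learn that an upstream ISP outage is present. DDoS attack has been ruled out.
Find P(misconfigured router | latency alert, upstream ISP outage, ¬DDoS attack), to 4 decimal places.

P(misconfigured router | latency alert, upstream ISP outage, ¬DDoS attack) ≈ 0.2798

Under noisy-OR, P(latency alert | causes) = 1 − (1−0.03)·∏(1−qᵢ) over the active causes.
By total probability over both values of misconfigured router:
  P(latency alert | upstream ISP outage, ¬DDoS attack) = 0.68863·0.78 + 0.948624·0.22
        = 0.537131 + 0.208697 = 0.745828
Keeping only the misconfigured router-present terms gives 0.208697, so
  P(misconfigured router | latency alert, upstream ISP outage, ¬DDoS attack) = 0.208697 / 0.745828 ≈ 0.2798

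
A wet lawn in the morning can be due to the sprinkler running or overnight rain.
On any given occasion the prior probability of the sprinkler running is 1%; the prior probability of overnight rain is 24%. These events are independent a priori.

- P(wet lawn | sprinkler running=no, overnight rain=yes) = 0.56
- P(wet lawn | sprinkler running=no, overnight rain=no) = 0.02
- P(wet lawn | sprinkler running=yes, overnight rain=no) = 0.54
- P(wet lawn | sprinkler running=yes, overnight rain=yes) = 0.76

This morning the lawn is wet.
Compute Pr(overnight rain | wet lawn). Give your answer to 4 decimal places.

Weight on overnight rain=true, given the evidence: 0.133056 + 0.001824 = 0.134880
Normalizer over all consistent configurations: 0.02×0.99×0.76 + 0.56×0.99×0.24 + 0.54×0.01×0.76 + 0.76×0.01×0.24 = 0.154032
P(overnight rain | wet lawn) = 0.134880/0.154032 ≈ 0.8757

Pr(overnight rain | wet lawn) ≈ 0.8757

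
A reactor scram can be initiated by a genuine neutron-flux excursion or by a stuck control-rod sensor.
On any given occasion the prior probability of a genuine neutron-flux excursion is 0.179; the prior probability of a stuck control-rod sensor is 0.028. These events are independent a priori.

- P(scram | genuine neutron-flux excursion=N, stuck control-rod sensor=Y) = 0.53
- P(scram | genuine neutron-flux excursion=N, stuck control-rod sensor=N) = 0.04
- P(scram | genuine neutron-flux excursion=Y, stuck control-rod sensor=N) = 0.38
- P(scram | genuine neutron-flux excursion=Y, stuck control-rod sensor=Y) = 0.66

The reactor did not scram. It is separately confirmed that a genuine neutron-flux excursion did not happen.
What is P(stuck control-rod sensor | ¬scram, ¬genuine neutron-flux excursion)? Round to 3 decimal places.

P(stuck control-rod sensor | ¬scram, ¬genuine neutron-flux excursion) ≈ 0.014

Weight on stuck control-rod sensor=true, given the evidence: 0.47×0.028 = 0.013160
Normalizer over all consistent configurations: 0.96×0.972 + 0.47×0.028 = 0.946280
P(stuck control-rod sensor | ¬scram, ¬genuine neutron-flux excursion) = 0.013160/0.946280 ≈ 0.014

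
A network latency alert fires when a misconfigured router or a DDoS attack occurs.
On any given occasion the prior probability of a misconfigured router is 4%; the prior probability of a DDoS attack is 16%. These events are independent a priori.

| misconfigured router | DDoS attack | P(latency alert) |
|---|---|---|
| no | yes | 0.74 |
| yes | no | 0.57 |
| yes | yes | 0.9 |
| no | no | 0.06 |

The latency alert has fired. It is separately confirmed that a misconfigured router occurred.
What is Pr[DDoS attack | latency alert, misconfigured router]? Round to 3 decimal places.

By total probability over both values of DDoS attack:
  P(latency alert | misconfigured router) = 0.57×0.84 + 0.9×0.16
        = 0.478800 + 0.144000 = 0.622800
The terms with DDoS attack present sum to 0.144000, so
  P(DDoS attack | latency alert, misconfigured router) = 0.144000 / 0.622800 ≈ 0.231

Pr[DDoS attack | latency alert, misconfigured router] ≈ 0.231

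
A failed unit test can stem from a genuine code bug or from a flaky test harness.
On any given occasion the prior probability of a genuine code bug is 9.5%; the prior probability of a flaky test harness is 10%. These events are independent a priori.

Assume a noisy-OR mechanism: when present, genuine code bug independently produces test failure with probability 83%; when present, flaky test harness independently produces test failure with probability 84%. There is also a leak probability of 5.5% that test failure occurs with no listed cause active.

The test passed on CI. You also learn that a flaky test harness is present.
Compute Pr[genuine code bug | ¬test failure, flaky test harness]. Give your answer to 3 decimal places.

Pr[genuine code bug | ¬test failure, flaky test harness] ≈ 0.018

Under noisy-OR, P(test failure | causes) = 1 − (1−0.055)·∏(1−qᵢ) over the active causes.
P(¬test failure | flaky test harness) = 0.1512·0.905 + 0.025704·0.095 = 0.136836 + 0.002442 = 0.139278
Restricting to configurations with genuine code bug present: 0.025704·0.095 = 0.002442.
P(genuine code bug | ¬test failure, flaky test harness) = 0.002442 / 0.139278 ≈ 0.018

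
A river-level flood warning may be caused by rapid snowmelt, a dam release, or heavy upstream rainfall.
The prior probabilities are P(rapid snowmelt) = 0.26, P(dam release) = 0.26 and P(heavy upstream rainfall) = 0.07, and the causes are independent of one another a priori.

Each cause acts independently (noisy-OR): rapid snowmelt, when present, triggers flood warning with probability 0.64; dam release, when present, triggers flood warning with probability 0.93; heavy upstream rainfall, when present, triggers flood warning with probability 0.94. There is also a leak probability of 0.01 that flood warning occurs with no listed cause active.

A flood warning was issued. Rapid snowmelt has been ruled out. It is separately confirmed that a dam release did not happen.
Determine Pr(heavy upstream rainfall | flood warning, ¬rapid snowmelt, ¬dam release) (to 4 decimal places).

Pr(heavy upstream rainfall | flood warning, ¬rapid snowmelt, ¬dam release) ≈ 0.8762

Under noisy-OR, P(flood warning | causes) = 1 − (1−0.01)·∏(1−qᵢ) over the active causes.
P(flood warning | ¬rapid snowmelt, ¬dam release) = 0.01·0.93 + 0.9406·0.07 = 0.009300 + 0.065842 = 0.075142
Restricting to configurations with heavy upstream rainfall present: 0.9406·0.07 = 0.065842.
P(heavy upstream rainfall | flood warning, ¬rapid snowmelt, ¬dam release) = 0.065842 / 0.075142 ≈ 0.8762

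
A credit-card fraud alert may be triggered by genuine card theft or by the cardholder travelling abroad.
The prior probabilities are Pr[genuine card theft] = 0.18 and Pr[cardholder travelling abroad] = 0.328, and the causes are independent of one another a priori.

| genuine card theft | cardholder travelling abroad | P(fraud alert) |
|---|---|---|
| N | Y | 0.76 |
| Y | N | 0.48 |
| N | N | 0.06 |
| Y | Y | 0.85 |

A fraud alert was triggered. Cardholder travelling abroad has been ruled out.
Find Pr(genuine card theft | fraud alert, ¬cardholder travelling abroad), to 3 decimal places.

Pr(genuine card theft | fraud alert, ¬cardholder travelling abroad) ≈ 0.637

P(fraud alert | ¬cardholder travelling abroad) = 0.06*0.82 + 0.48*0.18 = 0.049200 + 0.086400 = 0.135600
The genuine card theft-present share is 0.48*0.18 = 0.086400.
Hence the posterior is 0.086400/0.135600 ≈ 0.637.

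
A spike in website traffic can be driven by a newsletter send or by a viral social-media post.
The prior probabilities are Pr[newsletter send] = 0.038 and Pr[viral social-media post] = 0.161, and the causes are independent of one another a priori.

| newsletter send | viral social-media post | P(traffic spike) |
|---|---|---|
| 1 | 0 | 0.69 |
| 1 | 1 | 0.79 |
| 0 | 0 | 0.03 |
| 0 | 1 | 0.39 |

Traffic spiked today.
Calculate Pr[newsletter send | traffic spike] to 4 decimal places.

Sum P(traffic spike|·) weighted by the priors over the 4 (newsletter send, viral social-media post) configurations:
  P(traffic spike) = 0.03*0.962*0.839 + 0.39*0.962*0.161 + 0.69*0.038*0.839 + 0.79*0.038*0.161
        = 0.024214 + 0.060404 + 0.021999 + 0.004833 = 0.111450
Configurations with newsletter send contribute 0.026832, so
  P(newsletter send | traffic spike) = 0.026832 / 0.111450 ≈ 0.2408

Pr[newsletter send | traffic spike] ≈ 0.2408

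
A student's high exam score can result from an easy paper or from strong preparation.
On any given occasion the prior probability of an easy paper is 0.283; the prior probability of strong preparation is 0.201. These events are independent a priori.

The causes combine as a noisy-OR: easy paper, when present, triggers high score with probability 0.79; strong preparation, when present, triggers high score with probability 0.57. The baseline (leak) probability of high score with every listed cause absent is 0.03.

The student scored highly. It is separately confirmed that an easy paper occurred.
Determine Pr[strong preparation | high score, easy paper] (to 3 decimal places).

Under noisy-OR, P(high score | causes) = 1 − (1−0.03)·∏(1−qᵢ) over the active causes.
P(high score | easy paper) = 0.7963×0.799 + 0.912409×0.201 = 0.636244 + 0.183394 = 0.819638
Restricting to configurations with strong preparation present: 0.912409×0.201 = 0.183394.
So P(strong preparation | high score, easy paper) = 0.183394/0.819638 ≈ 0.224.

Pr[strong preparation | high score, easy paper] ≈ 0.224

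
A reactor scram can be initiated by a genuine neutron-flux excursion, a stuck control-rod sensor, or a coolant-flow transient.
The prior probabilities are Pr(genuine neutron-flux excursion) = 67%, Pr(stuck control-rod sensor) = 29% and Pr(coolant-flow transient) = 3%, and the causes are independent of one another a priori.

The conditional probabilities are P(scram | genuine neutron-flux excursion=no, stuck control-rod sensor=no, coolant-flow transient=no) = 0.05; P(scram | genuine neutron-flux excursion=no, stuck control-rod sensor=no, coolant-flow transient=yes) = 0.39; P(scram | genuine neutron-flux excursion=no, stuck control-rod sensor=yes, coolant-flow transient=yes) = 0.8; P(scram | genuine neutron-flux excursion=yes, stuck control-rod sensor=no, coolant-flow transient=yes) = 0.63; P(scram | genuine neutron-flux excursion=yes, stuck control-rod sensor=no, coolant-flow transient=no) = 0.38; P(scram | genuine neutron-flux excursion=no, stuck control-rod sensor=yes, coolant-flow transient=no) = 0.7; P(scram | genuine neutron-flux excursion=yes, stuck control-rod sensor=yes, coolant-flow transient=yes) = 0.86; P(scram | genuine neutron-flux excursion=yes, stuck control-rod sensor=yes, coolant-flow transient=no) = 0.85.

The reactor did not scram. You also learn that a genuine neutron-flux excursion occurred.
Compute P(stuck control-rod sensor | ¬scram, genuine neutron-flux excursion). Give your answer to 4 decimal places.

P(stuck control-rod sensor | ¬scram, genuine neutron-flux excursion) ≈ 0.0908

P(¬scram | genuine neutron-flux excursion) = 0.62×0.71×0.97 + 0.37×0.71×0.03 + 0.15×0.29×0.97 + 0.14×0.29×0.03 = 0.426994 + 0.007881 + 0.042195 + 0.001218 = 0.478288
Of this, 0.043413 comes from 0.042195 + 0.001218 (the stuck control-rod sensor=true cases).
Hence the posterior is 0.043413/0.478288 ≈ 0.0908.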